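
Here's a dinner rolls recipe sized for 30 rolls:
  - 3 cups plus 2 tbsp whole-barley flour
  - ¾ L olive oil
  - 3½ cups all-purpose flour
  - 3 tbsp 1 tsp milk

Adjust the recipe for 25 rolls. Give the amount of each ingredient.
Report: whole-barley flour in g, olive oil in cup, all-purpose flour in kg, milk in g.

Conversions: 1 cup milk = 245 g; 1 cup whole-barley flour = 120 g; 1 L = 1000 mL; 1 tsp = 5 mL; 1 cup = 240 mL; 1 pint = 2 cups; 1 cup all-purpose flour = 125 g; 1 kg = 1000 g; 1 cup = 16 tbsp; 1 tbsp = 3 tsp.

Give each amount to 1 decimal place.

Scaling factor: 25/30 = 5/6.
whole-barley flour: (3 cup + 2 tbsp = 3.125 cup) × 5/6 × 120 g/cup = 312.5 g
olive oil: 0.75 L × 5/6 × 1000 mL/L ÷ 240 mL/cup ≈ 2.6 cup
all-purpose flour: 3.5 cup × 5/6 × 125 g/cup ÷ 1000 g/kg ≈ 0.4 kg
milk: (3 tbsp + 1 tsp = 10/3 tbsp) × 5/6 ÷ 16 tbsp/cup × 245 g/cup ≈ 42.5 g

whole-barley flour: 312.5 g; olive oil: 2.6 cup; all-purpose flour: 0.4 kg; milk: 42.5 g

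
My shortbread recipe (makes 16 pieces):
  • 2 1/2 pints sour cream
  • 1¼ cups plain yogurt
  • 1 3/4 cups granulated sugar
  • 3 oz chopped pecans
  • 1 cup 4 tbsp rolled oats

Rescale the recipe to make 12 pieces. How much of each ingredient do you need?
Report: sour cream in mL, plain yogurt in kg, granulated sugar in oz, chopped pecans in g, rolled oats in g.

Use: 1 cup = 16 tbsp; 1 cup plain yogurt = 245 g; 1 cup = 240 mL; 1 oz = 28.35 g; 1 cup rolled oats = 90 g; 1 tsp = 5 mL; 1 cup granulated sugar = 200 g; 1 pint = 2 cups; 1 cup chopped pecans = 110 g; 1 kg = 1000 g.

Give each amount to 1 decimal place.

Scaling factor: 12/16 = 3/4 = 0.75.
sour cream: 2.5 pint × 3/4 × 2 cup/pint × 240 mL/cup = 900.0 mL
plain yogurt: 1.25 cup × 3/4 × 245 g/cup ÷ 1000 g/kg ≈ 0.2 kg
granulated sugar: 1.75 cup × 3/4 × 200 g/cup ÷ 28.35 g/oz ≈ 9.3 oz
chopped pecans: 3 oz × 3/4 × 28.35 g/oz ≈ 63.8 g
rolled oats: (1 cup + 4 tbsp = 1.25 cup) × 3/4 × 90 g/cup ≈ 84.4 g

sour cream: 900.0 mL; plain yogurt: 0.2 kg; granulated sugar: 9.3 oz; chopped pecans: 63.8 g; rolled oats: 84.4 g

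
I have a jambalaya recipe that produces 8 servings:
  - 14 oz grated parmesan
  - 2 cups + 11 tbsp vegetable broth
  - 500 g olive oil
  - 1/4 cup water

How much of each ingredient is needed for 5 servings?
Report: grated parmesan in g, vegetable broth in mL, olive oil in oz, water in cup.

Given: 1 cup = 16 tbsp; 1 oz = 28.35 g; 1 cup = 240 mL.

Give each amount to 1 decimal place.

Scaling factor: 5/8 = 0.625.
grated parmesan: 14 oz × 5/8 × 28.35 g/oz ≈ 248.1 g
vegetable broth: (2 cup + 11 tbsp = 2.6875 cup) × 5/8 × 240 mL/cup ≈ 403.1 mL
olive oil: 500 g × 5/8 ÷ 28.35 g/oz ≈ 11.0 oz
water: 0.25 cup × 5/8 ≈ 0.2 cup

grated parmesan: 248.1 g; vegetable broth: 403.1 mL; olive oil: 11.0 oz; water: 0.2 cup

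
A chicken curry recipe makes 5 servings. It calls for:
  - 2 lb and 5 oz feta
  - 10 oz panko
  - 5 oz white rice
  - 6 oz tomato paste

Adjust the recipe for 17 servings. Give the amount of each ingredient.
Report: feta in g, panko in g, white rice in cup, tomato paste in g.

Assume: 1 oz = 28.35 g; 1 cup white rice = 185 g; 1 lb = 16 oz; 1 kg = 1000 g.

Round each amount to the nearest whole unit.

Scaling factor: 17/5 = 3.4.
feta: (2 lb + 5 oz = 2.3125 lb) × 17/5 × 16 oz/lb × 28.35 g/oz ≈ 3566 g
panko: 10 oz × 17/5 × 28.35 g/oz ≈ 964 g
white rice: 5 oz × 17/5 × 28.35 g/oz ÷ 185 g/cup ≈ 3 cup
tomato paste: 6 oz × 17/5 × 28.35 g/oz ≈ 578 g

feta: 3566 g; panko: 964 g; white rice: 3 cup; tomato paste: 578 g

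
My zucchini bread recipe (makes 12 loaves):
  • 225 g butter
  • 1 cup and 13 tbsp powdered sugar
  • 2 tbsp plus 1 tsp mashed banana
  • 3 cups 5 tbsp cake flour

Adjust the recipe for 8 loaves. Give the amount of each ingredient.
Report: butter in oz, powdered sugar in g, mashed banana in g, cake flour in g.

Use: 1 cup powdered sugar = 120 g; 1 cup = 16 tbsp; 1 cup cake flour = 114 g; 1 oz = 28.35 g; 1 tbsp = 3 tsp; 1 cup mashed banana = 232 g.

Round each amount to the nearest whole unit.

butter: 5 oz; powdered sugar: 145 g; mashed banana: 23 g; cake flour: 252 g

Scaling factor: 8/12 = 2/3.
butter: 225 g × 2/3 ÷ 28.35 g/oz ≈ 5 oz
powdered sugar: (1 cup + 13 tbsp = 1.8125 cup) × 2/3 × 120 g/cup = 145 g
mashed banana: (2 tbsp + 1 tsp = 7/3 tbsp) × 2/3 ÷ 16 tbsp/cup × 232 g/cup ≈ 23 g
cake flour: (3 cup + 5 tbsp = 3.3125 cup) × 2/3 × 114 g/cup ≈ 252 g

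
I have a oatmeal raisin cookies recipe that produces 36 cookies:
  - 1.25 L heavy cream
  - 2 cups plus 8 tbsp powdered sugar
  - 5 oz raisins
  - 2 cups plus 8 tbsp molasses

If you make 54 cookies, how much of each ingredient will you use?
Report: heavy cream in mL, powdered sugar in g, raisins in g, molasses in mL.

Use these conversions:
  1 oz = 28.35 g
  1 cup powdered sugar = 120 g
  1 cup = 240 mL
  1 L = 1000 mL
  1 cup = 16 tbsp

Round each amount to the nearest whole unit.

Scaling factor: 54/36 = 3/2 = 1.5.
heavy cream: 1.25 L × 3/2 × 1000 mL/L = 1875 mL
powdered sugar: (2 cup + 8 tbsp = 2.5 cup) × 3/2 × 120 g/cup = 450 g
raisins: 5 oz × 3/2 × 28.35 g/oz ≈ 213 g
molasses: (2 cup + 8 tbsp = 2.5 cup) × 3/2 × 240 mL/cup = 900 mL

heavy cream: 1875 mL; powdered sugar: 450 g; raisins: 213 g; molasses: 900 mL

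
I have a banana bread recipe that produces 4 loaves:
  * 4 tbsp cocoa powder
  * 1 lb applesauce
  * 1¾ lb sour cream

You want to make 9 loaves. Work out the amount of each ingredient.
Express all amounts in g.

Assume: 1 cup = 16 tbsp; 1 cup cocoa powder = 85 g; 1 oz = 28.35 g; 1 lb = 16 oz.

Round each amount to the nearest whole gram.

cocoa powder: 48 g; applesauce: 1021 g; sour cream: 1786 g

Scaling factor: 9/4 = 2.25.
cocoa powder: 4 tbsp × 9/4 ÷ 16 tbsp/cup × 85 g/cup ≈ 48 g
applesauce: 1 lb × 9/4 × 16 oz/lb × 28.35 g/oz ≈ 1021 g
sour cream: 1.75 lb × 9/4 × 16 oz/lb × 28.35 g/oz ≈ 1786 g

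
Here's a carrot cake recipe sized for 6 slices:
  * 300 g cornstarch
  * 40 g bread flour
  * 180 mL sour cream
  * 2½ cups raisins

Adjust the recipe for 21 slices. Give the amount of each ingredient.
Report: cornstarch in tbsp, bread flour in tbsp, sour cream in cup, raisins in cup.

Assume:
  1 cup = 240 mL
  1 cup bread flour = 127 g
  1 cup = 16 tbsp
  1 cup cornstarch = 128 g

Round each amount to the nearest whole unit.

cornstarch: 131 tbsp; bread flour: 18 tbsp; sour cream: 3 cup; raisins: 9 cup

Scaling factor: 21/6 = 7/2 = 3.5.
cornstarch: 300 g × 7/2 ÷ 128 g/cup × 16 tbsp/cup ≈ 131 tbsp
bread flour: 40 g × 7/2 ÷ 127 g/cup × 16 tbsp/cup ≈ 18 tbsp
sour cream: 180 mL × 7/2 ÷ 240 mL/cup ≈ 3 cup
raisins: 2.5 cup × 7/2 ≈ 9 cup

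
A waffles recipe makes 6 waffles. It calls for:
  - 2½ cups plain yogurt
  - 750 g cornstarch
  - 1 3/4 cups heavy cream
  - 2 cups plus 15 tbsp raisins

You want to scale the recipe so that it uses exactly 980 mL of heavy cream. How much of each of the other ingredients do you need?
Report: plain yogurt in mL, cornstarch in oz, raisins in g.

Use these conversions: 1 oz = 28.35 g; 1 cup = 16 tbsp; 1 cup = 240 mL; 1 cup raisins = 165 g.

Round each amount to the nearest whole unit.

plain yogurt: 1400 mL; cornstarch: 62 oz; raisins: 1131 g

The original recipe has 420 mL of heavy cream, so the scaling factor is 980 ÷ 420 = 7/3.
plain yogurt: 2.5 cup × 7/3 × 240 mL/cup = 1400 mL
cornstarch: 750 g × 7/3 ÷ 28.35 g/oz ≈ 62 oz
raisins: (2 cup + 15 tbsp = 2.9375 cup) × 7/3 × 165 g/cup ≈ 1131 g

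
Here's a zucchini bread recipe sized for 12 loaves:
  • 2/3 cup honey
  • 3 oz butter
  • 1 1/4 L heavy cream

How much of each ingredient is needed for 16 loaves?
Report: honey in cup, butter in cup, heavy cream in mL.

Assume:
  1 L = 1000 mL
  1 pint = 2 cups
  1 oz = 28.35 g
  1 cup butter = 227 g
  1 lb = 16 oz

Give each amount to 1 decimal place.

Scaling factor: 16/12 = 4/3.
honey: 2/3 cup × 4/3 ≈ 0.9 cup
butter: 3 oz × 4/3 × 28.35 g/oz ÷ 227 g/cup ≈ 0.5 cup
heavy cream: 1.25 L × 4/3 × 1000 mL/L ≈ 1666.7 mL

honey: 0.9 cup; butter: 0.5 cup; heavy cream: 1666.7 mL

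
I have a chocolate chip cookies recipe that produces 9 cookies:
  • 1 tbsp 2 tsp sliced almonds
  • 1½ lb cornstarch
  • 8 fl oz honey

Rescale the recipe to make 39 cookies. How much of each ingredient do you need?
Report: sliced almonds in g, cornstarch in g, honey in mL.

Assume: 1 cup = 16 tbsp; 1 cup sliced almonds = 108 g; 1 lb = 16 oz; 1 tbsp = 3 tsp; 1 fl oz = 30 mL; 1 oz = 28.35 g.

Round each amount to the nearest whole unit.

Scaling factor: 39/9 = 13/3.
sliced almonds: (1 tbsp + 2 tsp = 5/3 tbsp) × 13/3 ÷ 16 tbsp/cup × 108 g/cup ≈ 49 g
cornstarch: 1.5 lb × 13/3 × 16 oz/lb × 28.35 g/oz ≈ 2948 g
honey: 8 fl oz × 13/3 × 30 mL/fl oz = 1040 mL

sliced almonds: 49 g; cornstarch: 2948 g; honey: 1040 mL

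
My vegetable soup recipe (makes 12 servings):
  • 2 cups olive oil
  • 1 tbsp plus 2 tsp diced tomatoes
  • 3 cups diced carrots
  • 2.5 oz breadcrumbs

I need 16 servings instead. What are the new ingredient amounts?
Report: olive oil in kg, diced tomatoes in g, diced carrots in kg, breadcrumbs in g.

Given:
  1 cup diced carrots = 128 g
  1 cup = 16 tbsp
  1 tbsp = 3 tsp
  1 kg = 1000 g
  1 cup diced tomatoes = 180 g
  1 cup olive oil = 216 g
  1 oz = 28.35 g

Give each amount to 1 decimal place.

olive oil: 0.6 kg; diced tomatoes: 25.0 g; diced carrots: 0.5 kg; breadcrumbs: 94.5 g

Scaling factor: 16/12 = 4/3.
olive oil: 2 cup × 4/3 × 216 g/cup ÷ 1000 g/kg ≈ 0.6 kg
diced tomatoes: (1 tbsp + 2 tsp = 5/3 tbsp) × 4/3 ÷ 16 tbsp/cup × 180 g/cup = 25.0 g
diced carrots: 3 cup × 4/3 × 128 g/cup ÷ 1000 g/kg ≈ 0.5 kg
breadcrumbs: 2.5 oz × 4/3 × 28.35 g/oz = 94.5 g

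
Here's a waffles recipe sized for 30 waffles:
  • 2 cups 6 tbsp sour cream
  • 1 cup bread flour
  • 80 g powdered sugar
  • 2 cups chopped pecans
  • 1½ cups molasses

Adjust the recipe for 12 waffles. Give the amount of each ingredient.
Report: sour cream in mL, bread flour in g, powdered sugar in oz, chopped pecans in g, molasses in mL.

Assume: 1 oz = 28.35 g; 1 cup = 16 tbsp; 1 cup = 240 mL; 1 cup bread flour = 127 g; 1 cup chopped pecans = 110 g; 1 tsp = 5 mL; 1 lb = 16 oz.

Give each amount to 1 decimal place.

sour cream: 228.0 mL; bread flour: 50.8 g; powdered sugar: 1.1 oz; chopped pecans: 88.0 g; molasses: 144.0 mL

Scaling factor: 12/30 = 2/5 = 0.4.
sour cream: (2 cup + 6 tbsp = 2.375 cup) × 2/5 × 240 mL/cup = 228.0 mL
bread flour: 1 cup × 2/5 × 127 g/cup = 50.8 g
powdered sugar: 80 g × 2/5 ÷ 28.35 g/oz ≈ 1.1 oz
chopped pecans: 2 cup × 2/5 × 110 g/cup = 88.0 g
molasses: 1.5 cup × 2/5 × 240 mL/cup = 144.0 mL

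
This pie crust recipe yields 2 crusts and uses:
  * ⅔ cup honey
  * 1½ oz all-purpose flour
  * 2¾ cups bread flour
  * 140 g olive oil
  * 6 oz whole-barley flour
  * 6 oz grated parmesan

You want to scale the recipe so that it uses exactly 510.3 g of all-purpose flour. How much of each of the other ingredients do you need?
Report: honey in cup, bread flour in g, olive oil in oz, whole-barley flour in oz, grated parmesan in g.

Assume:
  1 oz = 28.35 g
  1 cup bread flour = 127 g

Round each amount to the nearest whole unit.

honey: 8 cup; bread flour: 4191 g; olive oil: 59 oz; whole-barley flour: 72 oz; grated parmesan: 2041 g

The original recipe has 42.525 g of all-purpose flour, so the scaling factor is 510.3 ÷ 42.525 = 12.
honey: 2/3 cup × 12 = 8 cup
bread flour: 2.75 cup × 12 × 127 g/cup = 4191 g
olive oil: 140 g × 12 ÷ 28.35 g/oz ≈ 59 oz
whole-barley flour: 6 oz × 12 = 72 oz
grated parmesan: 6 oz × 12 × 28.35 g/oz ≈ 2041 g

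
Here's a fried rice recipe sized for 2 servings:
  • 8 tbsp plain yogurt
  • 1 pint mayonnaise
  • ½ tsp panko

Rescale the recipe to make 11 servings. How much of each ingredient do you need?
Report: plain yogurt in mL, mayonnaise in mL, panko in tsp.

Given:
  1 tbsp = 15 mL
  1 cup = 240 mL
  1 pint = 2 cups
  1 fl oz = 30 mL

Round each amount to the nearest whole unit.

plain yogurt: 660 mL; mayonnaise: 2640 mL; panko: 3 tsp

Scaling factor: 11/2 = 5.5.
plain yogurt: 8 tbsp × 11/2 × 15 mL/tbsp = 660 mL
mayonnaise: 1 pint × 11/2 × 2 cup/pint × 240 mL/cup = 2640 mL
panko: 0.5 tsp × 11/2 ≈ 3 tsp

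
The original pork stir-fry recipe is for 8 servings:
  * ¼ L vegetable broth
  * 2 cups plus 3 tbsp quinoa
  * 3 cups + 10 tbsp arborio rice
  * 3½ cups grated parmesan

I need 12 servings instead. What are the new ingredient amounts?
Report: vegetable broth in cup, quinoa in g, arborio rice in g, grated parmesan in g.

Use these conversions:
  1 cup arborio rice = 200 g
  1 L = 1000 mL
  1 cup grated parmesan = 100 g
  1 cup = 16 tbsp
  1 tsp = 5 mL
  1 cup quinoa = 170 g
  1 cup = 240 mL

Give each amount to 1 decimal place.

vegetable broth: 1.6 cup; quinoa: 557.8 g; arborio rice: 1087.5 g; grated parmesan: 525.0 g

Scaling factor: 12/8 = 3/2 = 1.5.
vegetable broth: 0.25 L × 3/2 × 1000 mL/L ÷ 240 mL/cup ≈ 1.6 cup
quinoa: (2 cup + 3 tbsp = 2.1875 cup) × 3/2 × 170 g/cup ≈ 557.8 g
arborio rice: (3 cup + 10 tbsp = 3.625 cup) × 3/2 × 200 g/cup = 1087.5 g
grated parmesan: 3.5 cup × 3/2 × 100 g/cup = 525.0 g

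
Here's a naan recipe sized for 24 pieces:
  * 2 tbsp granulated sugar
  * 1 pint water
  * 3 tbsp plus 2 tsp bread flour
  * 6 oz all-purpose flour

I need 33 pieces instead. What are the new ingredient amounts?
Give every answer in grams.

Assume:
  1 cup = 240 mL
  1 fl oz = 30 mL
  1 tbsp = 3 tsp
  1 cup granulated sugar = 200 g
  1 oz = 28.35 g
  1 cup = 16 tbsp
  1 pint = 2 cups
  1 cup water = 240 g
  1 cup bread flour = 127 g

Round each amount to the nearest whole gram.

Scaling factor: 33/24 = 11/8 = 1.375.
granulated sugar: 2 tbsp × 11/8 ÷ 16 tbsp/cup × 200 g/cup ≈ 34 g
water: 1 pint × 11/8 × 2 cup/pint × 240 g/cup = 660 g
bread flour: (3 tbsp + 2 tsp = 11/3 tbsp) × 11/8 ÷ 16 tbsp/cup × 127 g/cup ≈ 40 g
all-purpose flour: 6 oz × 11/8 × 28.35 g/oz ≈ 234 g

granulated sugar: 34 g; water: 660 g; bread flour: 40 g; all-purpose flour: 234 g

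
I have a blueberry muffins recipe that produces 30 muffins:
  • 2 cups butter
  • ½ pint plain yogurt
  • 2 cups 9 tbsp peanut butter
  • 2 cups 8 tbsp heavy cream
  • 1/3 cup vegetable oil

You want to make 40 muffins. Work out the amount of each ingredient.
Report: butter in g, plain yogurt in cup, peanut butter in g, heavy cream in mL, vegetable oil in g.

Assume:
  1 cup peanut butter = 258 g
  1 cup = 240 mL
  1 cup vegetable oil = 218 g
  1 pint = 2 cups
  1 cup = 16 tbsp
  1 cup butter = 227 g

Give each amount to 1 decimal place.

Scaling factor: 40/30 = 4/3.
butter: 2 cup × 4/3 × 227 g/cup ≈ 605.3 g
plain yogurt: 0.5 pint × 4/3 × 2 cup/pint ≈ 1.3 cup
peanut butter: (2 cup + 9 tbsp = 2.5625 cup) × 4/3 × 258 g/cup = 881.5 g
heavy cream: (2 cup + 8 tbsp = 2.5 cup) × 4/3 × 240 mL/cup = 800.0 mL
vegetable oil: 1/3 cup × 4/3 × 218 g/cup ≈ 96.9 g

butter: 605.3 g; plain yogurt: 1.3 cup; peanut butter: 881.5 g; heavy cream: 800.0 mL; vegetable oil: 96.9 g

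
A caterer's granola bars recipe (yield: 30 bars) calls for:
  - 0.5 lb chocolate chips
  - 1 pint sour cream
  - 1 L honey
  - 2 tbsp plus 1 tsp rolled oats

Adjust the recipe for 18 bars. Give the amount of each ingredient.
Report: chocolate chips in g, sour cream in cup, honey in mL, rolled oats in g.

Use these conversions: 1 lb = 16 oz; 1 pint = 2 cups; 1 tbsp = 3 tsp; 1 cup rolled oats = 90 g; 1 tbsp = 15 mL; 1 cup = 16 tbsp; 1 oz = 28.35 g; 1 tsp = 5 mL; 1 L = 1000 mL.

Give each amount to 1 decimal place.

Scaling factor: 18/30 = 3/5 = 0.6.
chocolate chips: 0.5 lb × 3/5 × 16 oz/lb × 28.35 g/oz ≈ 136.1 g
sour cream: 1 pint × 3/5 × 2 cup/pint = 1.2 cup
honey: 1 L × 3/5 × 1000 mL/L = 600.0 mL
rolled oats: (2 tbsp + 1 tsp = 7/3 tbsp) × 3/5 ÷ 16 tbsp/cup × 90 g/cup ≈ 7.9 g

chocolate chips: 136.1 g; sour cream: 1.2 cup; honey: 600.0 mL; rolled oats: 7.9 g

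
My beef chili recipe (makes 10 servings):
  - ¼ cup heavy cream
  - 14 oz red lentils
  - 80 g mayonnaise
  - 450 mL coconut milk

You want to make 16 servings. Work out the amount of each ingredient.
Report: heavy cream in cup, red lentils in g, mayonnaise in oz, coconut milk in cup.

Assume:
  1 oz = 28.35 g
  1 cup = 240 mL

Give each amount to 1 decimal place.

heavy cream: 0.4 cup; red lentils: 635.0 g; mayonnaise: 4.5 oz; coconut milk: 3.0 cup

Scaling factor: 16/10 = 8/5 = 1.6.
heavy cream: 0.25 cup × 8/5 = 0.4 cup
red lentils: 14 oz × 8/5 × 28.35 g/oz ≈ 635.0 g
mayonnaise: 80 g × 8/5 ÷ 28.35 g/oz ≈ 4.5 oz
coconut milk: 450 mL × 8/5 ÷ 240 mL/cup = 3.0 cup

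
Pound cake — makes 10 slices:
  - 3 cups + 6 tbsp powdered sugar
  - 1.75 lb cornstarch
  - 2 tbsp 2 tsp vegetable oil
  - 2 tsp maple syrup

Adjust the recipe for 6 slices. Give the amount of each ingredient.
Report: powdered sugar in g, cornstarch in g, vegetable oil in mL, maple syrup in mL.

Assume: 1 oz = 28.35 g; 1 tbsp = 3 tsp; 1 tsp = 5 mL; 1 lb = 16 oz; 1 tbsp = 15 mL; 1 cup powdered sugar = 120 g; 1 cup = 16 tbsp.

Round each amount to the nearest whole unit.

powdered sugar: 243 g; cornstarch: 476 g; vegetable oil: 24 mL; maple syrup: 6 mL

Scaling factor: 6/10 = 3/5 = 0.6.
powdered sugar: (3 cup + 6 tbsp = 3.375 cup) × 3/5 × 120 g/cup = 243 g
cornstarch: 1.75 lb × 3/5 × 16 oz/lb × 28.35 g/oz ≈ 476 g
vegetable oil: (2 tbsp + 2 tsp = 8/3 tbsp) × 3/5 × 15 mL/tbsp = 24 mL
maple syrup: 2 tsp × 3/5 × 5 mL/tsp = 6 mL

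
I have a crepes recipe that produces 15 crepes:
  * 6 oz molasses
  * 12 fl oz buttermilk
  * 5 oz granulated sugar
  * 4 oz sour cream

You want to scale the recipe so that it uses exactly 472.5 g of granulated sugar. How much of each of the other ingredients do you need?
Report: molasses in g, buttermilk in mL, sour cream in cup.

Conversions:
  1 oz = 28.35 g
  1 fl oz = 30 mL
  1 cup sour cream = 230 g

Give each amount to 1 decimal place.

molasses: 567.0 g; buttermilk: 1200.0 mL; sour cream: 1.6 cup

The original recipe has 141.75 g of granulated sugar, so the scaling factor is 472.5 ÷ 141.75 = 10/3.
molasses: 6 oz × 10/3 × 28.35 g/oz = 567.0 g
buttermilk: 12 fl oz × 10/3 × 30 mL/fl oz = 1200.0 mL
sour cream: 4 oz × 10/3 × 28.35 g/oz ÷ 230 g/cup ≈ 1.6 cup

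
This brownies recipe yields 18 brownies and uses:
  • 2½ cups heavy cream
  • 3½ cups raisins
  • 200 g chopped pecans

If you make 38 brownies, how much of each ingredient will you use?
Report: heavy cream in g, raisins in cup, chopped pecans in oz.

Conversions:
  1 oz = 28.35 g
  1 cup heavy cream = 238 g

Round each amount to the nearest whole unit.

Scaling factor: 38/18 = 19/9.
heavy cream: 2.5 cup × 19/9 × 238 g/cup ≈ 1256 g
raisins: 3.5 cup × 19/9 ≈ 7 cup
chopped pecans: 200 g × 19/9 ÷ 28.35 g/oz ≈ 15 oz

heavy cream: 1256 g; raisins: 7 cup; chopped pecans: 15 oz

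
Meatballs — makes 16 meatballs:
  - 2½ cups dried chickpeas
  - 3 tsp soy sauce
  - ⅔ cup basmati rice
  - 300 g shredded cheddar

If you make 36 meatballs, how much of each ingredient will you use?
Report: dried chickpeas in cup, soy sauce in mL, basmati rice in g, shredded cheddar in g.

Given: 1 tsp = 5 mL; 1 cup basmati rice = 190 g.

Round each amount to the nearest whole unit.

dried chickpeas: 6 cup; soy sauce: 34 mL; basmati rice: 285 g; shredded cheddar: 675 g

Scaling factor: 36/16 = 9/4 = 2.25.
dried chickpeas: 2.5 cup × 9/4 ≈ 6 cup
soy sauce: 3 tsp × 9/4 × 5 mL/tsp ≈ 34 mL
basmati rice: 2/3 cup × 9/4 × 190 g/cup = 285 g
shredded cheddar: 300 g × 9/4 = 675 g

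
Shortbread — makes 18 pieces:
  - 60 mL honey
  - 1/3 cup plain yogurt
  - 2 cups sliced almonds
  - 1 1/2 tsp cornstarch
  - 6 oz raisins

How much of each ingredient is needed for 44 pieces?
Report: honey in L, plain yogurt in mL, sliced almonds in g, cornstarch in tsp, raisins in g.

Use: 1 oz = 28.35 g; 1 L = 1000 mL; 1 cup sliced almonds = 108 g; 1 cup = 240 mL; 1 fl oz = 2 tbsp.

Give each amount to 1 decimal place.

honey: 0.1 L; plain yogurt: 195.6 mL; sliced almonds: 528.0 g; cornstarch: 3.7 tsp; raisins: 415.8 g

Scaling factor: 44/18 = 22/9.
honey: 60 mL × 22/9 ÷ 1000 mL/L ≈ 0.1 L
plain yogurt: 1/3 cup × 22/9 × 240 mL/cup ≈ 195.6 mL
sliced almonds: 2 cup × 22/9 × 108 g/cup = 528.0 g
cornstarch: 1.5 tsp × 22/9 ≈ 3.7 tsp
raisins: 6 oz × 22/9 × 28.35 g/oz = 415.8 g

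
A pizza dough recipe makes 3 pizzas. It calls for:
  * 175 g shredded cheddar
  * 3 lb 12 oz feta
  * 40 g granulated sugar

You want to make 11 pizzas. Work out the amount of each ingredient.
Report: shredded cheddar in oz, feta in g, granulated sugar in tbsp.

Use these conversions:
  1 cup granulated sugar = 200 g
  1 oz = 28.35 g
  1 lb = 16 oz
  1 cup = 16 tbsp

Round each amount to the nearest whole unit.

Scaling factor: 11/3.
shredded cheddar: 175 g × 11/3 ÷ 28.35 g/oz ≈ 23 oz
feta: (3 lb + 12 oz = 3.75 lb) × 11/3 × 16 oz/lb × 28.35 g/oz = 6237 g
granulated sugar: 40 g × 11/3 ÷ 200 g/cup × 16 tbsp/cup ≈ 12 tbsp

shredded cheddar: 23 oz; feta: 6237 g; granulated sugar: 12 tbsp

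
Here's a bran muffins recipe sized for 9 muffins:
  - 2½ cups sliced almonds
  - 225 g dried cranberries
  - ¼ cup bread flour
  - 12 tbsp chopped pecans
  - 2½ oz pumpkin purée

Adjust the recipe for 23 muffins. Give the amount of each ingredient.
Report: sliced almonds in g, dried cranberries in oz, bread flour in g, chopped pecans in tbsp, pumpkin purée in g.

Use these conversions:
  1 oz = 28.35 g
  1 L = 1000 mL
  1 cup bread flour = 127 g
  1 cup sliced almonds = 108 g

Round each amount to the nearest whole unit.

sliced almonds: 690 g; dried cranberries: 20 oz; bread flour: 81 g; chopped pecans: 31 tbsp; pumpkin purée: 181 g

Scaling factor: 23/9.
sliced almonds: 2.5 cup × 23/9 × 108 g/cup = 690 g
dried cranberries: 225 g × 23/9 ÷ 28.35 g/oz ≈ 20 oz
bread flour: 0.25 cup × 23/9 × 127 g/cup ≈ 81 g
chopped pecans: 12 tbsp × 23/9 ≈ 31 tbsp
pumpkin purée: 2.5 oz × 23/9 × 28.35 g/oz ≈ 181 g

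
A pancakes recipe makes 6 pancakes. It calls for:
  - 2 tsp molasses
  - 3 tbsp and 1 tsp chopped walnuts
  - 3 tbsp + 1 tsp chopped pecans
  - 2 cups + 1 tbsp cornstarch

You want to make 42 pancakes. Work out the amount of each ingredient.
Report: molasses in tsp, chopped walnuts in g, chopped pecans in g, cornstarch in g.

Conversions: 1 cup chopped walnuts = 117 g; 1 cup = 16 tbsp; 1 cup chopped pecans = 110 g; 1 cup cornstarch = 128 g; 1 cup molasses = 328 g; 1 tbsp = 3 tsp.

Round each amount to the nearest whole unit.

molasses: 14 tsp; chopped walnuts: 171 g; chopped pecans: 160 g; cornstarch: 1848 g

Scaling factor: 42/6 = 7.
molasses: 2 tsp × 7 = 14 tsp
chopped walnuts: (3 tbsp + 1 tsp = 10/3 tbsp) × 7 ÷ 16 tbsp/cup × 117 g/cup ≈ 171 g
chopped pecans: (3 tbsp + 1 tsp = 10/3 tbsp) × 7 ÷ 16 tbsp/cup × 110 g/cup ≈ 160 g
cornstarch: (2 cup + 1 tbsp = 2.0625 cup) × 7 × 128 g/cup = 1848 g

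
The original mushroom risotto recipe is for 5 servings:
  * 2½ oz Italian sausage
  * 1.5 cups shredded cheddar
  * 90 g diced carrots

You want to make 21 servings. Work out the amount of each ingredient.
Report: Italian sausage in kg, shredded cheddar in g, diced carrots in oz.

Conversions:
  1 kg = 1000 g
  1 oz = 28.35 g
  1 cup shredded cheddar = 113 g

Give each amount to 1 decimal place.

Italian sausage: 0.3 kg; shredded cheddar: 711.9 g; diced carrots: 13.3 oz

Scaling factor: 21/5 = 4.2.
Italian sausage: 2.5 oz × 21/5 × 28.35 g/oz ÷ 1000 g/kg ≈ 0.3 kg
shredded cheddar: 1.5 cup × 21/5 × 113 g/cup = 711.9 g
diced carrots: 90 g × 21/5 ÷ 28.35 g/oz ≈ 13.3 oz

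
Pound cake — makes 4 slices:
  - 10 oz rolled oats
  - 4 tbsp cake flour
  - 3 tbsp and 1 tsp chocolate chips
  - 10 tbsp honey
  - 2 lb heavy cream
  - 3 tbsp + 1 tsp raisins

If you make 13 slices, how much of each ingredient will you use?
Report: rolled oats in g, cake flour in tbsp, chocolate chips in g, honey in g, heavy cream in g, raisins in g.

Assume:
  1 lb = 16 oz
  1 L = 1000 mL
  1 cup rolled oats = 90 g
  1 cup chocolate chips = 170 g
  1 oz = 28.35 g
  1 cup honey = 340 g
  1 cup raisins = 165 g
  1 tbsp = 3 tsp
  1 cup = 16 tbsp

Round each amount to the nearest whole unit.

rolled oats: 921 g; cake flour: 13 tbsp; chocolate chips: 115 g; honey: 691 g; heavy cream: 2948 g; raisins: 112 g

Scaling factor: 13/4 = 3.25.
rolled oats: 10 oz × 13/4 × 28.35 g/oz ≈ 921 g
cake flour: 4 tbsp × 13/4 = 13 tbsp
chocolate chips: (3 tbsp + 1 tsp = 10/3 tbsp) × 13/4 ÷ 16 tbsp/cup × 170 g/cup ≈ 115 g
honey: 10 tbsp × 13/4 ÷ 16 tbsp/cup × 340 g/cup ≈ 691 g
heavy cream: 2 lb × 13/4 × 16 oz/lb × 28.35 g/oz ≈ 2948 g
raisins: (3 tbsp + 1 tsp = 10/3 tbsp) × 13/4 ÷ 16 tbsp/cup × 165 g/cup ≈ 112 g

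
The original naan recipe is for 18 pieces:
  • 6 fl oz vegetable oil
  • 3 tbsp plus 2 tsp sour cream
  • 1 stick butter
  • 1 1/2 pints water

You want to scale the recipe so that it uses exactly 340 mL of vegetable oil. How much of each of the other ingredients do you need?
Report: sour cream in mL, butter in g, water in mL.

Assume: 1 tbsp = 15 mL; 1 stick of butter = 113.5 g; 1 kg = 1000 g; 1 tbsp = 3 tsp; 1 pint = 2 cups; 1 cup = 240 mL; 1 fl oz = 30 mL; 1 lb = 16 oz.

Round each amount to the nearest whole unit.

The original recipe has 180 mL of vegetable oil, so the scaling factor is 340 ÷ 180 = 17/9.
sour cream: (3 tbsp + 2 tsp = 11/3 tbsp) × 17/9 × 15 mL/tbsp ≈ 104 mL
butter: 1 stick × 17/9 × 113.5 g/stick ≈ 214 g
water: 1.5 pint × 17/9 × 2 cup/pint × 240 mL/cup = 1360 mL

sour cream: 104 mL; butter: 214 g; water: 1360 mL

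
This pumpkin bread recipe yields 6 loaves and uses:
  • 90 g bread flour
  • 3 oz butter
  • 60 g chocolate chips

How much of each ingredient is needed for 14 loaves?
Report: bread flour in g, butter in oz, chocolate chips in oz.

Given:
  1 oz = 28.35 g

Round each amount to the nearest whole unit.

bread flour: 210 g; butter: 7 oz; chocolate chips: 5 oz

Scaling factor: 14/6 = 7/3.
bread flour: 90 g × 7/3 = 210 g
butter: 3 oz × 7/3 = 7 oz
chocolate chips: 60 g × 7/3 ÷ 28.35 g/oz ≈ 5 oz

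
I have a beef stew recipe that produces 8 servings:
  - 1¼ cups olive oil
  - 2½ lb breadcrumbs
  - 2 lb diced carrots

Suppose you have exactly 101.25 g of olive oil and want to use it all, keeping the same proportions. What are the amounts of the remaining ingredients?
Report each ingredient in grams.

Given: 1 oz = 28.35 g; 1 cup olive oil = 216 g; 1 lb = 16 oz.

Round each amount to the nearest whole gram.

The original recipe has 270 g of olive oil, so the scaling factor is 101.25 ÷ 270 = 3/8 = 0.375.
breadcrumbs: 2.5 lb × 3/8 × 16 oz/lb × 28.35 g/oz ≈ 425 g
diced carrots: 2 lb × 3/8 × 16 oz/lb × 28.35 g/oz ≈ 340 g

breadcrumbs: 425 g; diced carrots: 340 g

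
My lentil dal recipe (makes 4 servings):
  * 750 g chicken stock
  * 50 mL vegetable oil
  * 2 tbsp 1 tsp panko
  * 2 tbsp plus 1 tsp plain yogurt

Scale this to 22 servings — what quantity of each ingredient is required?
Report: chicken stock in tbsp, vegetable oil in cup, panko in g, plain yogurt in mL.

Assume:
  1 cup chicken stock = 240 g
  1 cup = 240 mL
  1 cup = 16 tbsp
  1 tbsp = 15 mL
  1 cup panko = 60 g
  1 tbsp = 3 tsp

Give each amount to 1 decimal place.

Scaling factor: 22/4 = 11/2 = 5.5.
chicken stock: 750 g × 11/2 ÷ 240 g/cup × 16 tbsp/cup = 275.0 tbsp
vegetable oil: 50 mL × 11/2 ÷ 240 mL/cup ≈ 1.1 cup
panko: (2 tbsp + 1 tsp = 7/3 tbsp) × 11/2 ÷ 16 tbsp/cup × 60 g/cup ≈ 48.1 g
plain yogurt: (2 tbsp + 1 tsp = 7/3 tbsp) × 11/2 × 15 mL/tbsp = 192.5 mL

chicken stock: 275.0 tbsp; vegetable oil: 1.1 cup; panko: 48.1 g; plain yogurt: 192.5 mL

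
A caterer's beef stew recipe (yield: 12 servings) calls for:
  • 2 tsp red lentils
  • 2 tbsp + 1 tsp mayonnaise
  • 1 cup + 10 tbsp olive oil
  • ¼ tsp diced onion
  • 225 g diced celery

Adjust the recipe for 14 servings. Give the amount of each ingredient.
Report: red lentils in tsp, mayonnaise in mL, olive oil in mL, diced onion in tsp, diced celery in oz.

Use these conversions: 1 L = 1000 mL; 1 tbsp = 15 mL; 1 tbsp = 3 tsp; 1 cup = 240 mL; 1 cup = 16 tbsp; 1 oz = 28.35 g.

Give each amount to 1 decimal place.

Scaling factor: 14/12 = 7/6.
red lentils: 2 tsp × 7/6 ≈ 2.3 tsp
mayonnaise: (2 tbsp + 1 tsp = 7/3 tbsp) × 7/6 × 15 mL/tbsp ≈ 40.8 mL
olive oil: (1 cup + 10 tbsp = 1.625 cup) × 7/6 × 240 mL/cup = 455.0 mL
diced onion: 0.25 tsp × 7/6 ≈ 0.3 tsp
diced celery: 225 g × 7/6 ÷ 28.35 g/oz ≈ 9.3 oz

red lentils: 2.3 tsp; mayonnaise: 40.8 mL; olive oil: 455.0 mL; diced onion: 0.3 tsp; diced celery: 9.3 oz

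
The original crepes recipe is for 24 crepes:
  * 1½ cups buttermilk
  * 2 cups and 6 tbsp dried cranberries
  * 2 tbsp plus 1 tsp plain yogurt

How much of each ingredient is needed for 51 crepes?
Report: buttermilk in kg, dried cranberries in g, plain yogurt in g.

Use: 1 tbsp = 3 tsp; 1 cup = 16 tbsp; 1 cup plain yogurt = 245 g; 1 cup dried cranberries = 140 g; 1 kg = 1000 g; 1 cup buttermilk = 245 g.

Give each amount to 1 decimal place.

buttermilk: 0.8 kg; dried cranberries: 706.6 g; plain yogurt: 75.9 g

Scaling factor: 51/24 = 17/8 = 2.125.
buttermilk: 1.5 cup × 17/8 × 245 g/cup ÷ 1000 g/kg ≈ 0.8 kg
dried cranberries: (2 cup + 6 tbsp = 2.375 cup) × 17/8 × 140 g/cup ≈ 706.6 g
plain yogurt: (2 tbsp + 1 tsp = 7/3 tbsp) × 17/8 ÷ 16 tbsp/cup × 245 g/cup ≈ 75.9 g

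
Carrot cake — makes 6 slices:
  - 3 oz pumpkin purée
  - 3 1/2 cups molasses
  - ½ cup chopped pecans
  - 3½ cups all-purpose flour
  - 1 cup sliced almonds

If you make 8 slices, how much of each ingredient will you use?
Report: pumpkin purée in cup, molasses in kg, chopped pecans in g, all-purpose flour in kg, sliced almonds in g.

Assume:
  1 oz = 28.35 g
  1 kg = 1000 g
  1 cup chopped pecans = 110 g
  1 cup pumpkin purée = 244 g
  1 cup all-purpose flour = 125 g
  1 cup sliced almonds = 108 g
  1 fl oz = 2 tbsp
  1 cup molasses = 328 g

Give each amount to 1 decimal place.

Scaling factor: 8/6 = 4/3.
pumpkin purée: 3 oz × 4/3 × 28.35 g/oz ÷ 244 g/cup ≈ 0.5 cup
molasses: 3.5 cup × 4/3 × 328 g/cup ÷ 1000 g/kg ≈ 1.5 kg
chopped pecans: 0.5 cup × 4/3 × 110 g/cup ≈ 73.3 g
all-purpose flour: 3.5 cup × 4/3 × 125 g/cup ÷ 1000 g/kg ≈ 0.6 kg
sliced almonds: 1 cup × 4/3 × 108 g/cup = 144.0 g

pumpkin purée: 0.5 cup; molasses: 1.5 kg; chopped pecans: 73.3 g; all-purpose flour: 0.6 kg; sliced almonds: 144.0 g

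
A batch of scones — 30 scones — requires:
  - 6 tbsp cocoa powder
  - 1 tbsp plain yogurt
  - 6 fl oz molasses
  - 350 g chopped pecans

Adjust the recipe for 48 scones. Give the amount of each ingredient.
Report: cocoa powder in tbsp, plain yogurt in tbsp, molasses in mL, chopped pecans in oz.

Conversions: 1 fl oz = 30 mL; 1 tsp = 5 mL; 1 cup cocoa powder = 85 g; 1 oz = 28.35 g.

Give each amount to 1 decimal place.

cocoa powder: 9.6 tbsp; plain yogurt: 1.6 tbsp; molasses: 288.0 mL; chopped pecans: 19.8 oz

Scaling factor: 48/30 = 8/5 = 1.6.
cocoa powder: 6 tbsp × 8/5 = 9.6 tbsp
plain yogurt: 1 tbsp × 8/5 = 1.6 tbsp
molasses: 6 fl oz × 8/5 × 30 mL/fl oz = 288.0 mL
chopped pecans: 350 g × 8/5 ÷ 28.35 g/oz ≈ 19.8 oz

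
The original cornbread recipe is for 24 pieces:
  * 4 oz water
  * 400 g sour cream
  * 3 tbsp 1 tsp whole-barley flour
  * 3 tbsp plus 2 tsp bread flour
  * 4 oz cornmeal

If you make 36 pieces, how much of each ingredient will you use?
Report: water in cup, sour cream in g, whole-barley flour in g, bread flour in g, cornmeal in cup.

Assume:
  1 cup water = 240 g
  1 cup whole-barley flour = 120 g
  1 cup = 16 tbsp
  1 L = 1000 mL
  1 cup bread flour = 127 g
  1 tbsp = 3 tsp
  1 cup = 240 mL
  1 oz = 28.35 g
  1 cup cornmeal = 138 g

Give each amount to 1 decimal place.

water: 0.7 cup; sour cream: 600.0 g; whole-barley flour: 37.5 g; bread flour: 43.7 g; cornmeal: 1.2 cup

Scaling factor: 36/24 = 3/2 = 1.5.
water: 4 oz × 3/2 × 28.35 g/oz ÷ 240 g/cup ≈ 0.7 cup
sour cream: 400 g × 3/2 = 600.0 g
whole-barley flour: (3 tbsp + 1 tsp = 10/3 tbsp) × 3/2 ÷ 16 tbsp/cup × 120 g/cup = 37.5 g
bread flour: (3 tbsp + 2 tsp = 11/3 tbsp) × 3/2 ÷ 16 tbsp/cup × 127 g/cup ≈ 43.7 g
cornmeal: 4 oz × 3/2 × 28.35 g/oz ÷ 138 g/cup ≈ 1.2 cup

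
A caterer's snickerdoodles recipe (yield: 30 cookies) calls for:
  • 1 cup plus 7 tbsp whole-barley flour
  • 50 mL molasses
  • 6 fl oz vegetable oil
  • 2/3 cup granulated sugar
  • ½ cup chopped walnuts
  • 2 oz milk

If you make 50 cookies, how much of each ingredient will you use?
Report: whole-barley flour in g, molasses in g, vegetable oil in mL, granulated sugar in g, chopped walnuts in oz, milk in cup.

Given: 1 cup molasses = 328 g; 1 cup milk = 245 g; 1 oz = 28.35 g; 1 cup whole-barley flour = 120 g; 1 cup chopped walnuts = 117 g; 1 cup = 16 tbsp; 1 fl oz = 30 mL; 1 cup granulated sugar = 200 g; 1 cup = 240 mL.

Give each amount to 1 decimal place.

whole-barley flour: 287.5 g; molasses: 113.9 g; vegetable oil: 300.0 mL; granulated sugar: 222.2 g; chopped walnuts: 3.4 oz; milk: 0.4 cup

Scaling factor: 50/30 = 5/3.
whole-barley flour: (1 cup + 7 tbsp = 1.4375 cup) × 5/3 × 120 g/cup = 287.5 g
molasses: 50 mL × 5/3 ÷ 240 mL/cup × 328 g/cup ≈ 113.9 g
vegetable oil: 6 fl oz × 5/3 × 30 mL/fl oz = 300.0 mL
granulated sugar: 2/3 cup × 5/3 × 200 g/cup ≈ 222.2 g
chopped walnuts: 0.5 cup × 5/3 × 117 g/cup ÷ 28.35 g/oz ≈ 3.4 oz
milk: 2 oz × 5/3 × 28.35 g/oz ÷ 245 g/cup ≈ 0.4 cup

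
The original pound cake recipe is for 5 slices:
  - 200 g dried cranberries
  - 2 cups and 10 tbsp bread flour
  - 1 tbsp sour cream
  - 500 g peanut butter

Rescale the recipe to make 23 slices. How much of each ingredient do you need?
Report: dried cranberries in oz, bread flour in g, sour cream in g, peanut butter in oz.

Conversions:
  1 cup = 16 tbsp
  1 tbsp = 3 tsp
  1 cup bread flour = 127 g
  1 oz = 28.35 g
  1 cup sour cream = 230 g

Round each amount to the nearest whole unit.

dried cranberries: 32 oz; bread flour: 1534 g; sour cream: 66 g; peanut butter: 81 oz

Scaling factor: 23/5 = 4.6.
dried cranberries: 200 g × 23/5 ÷ 28.35 g/oz ≈ 32 oz
bread flour: (2 cup + 10 tbsp = 2.625 cup) × 23/5 × 127 g/cup ≈ 1534 g
sour cream: 1 tbsp × 23/5 ÷ 16 tbsp/cup × 230 g/cup ≈ 66 g
peanut butter: 500 g × 23/5 ÷ 28.35 g/oz ≈ 81 oz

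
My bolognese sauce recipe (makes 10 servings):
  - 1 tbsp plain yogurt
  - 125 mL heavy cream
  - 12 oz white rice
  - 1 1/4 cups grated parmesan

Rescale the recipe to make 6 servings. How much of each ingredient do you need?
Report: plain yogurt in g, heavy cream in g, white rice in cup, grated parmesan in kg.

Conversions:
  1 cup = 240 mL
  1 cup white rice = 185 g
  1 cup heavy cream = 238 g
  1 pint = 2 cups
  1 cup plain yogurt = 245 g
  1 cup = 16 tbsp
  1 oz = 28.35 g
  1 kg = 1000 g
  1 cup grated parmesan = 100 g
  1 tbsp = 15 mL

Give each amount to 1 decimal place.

plain yogurt: 9.2 g; heavy cream: 74.4 g; white rice: 1.1 cup; grated parmesan: 0.1 kg

Scaling factor: 6/10 = 3/5 = 0.6.
plain yogurt: 1 tbsp × 3/5 ÷ 16 tbsp/cup × 245 g/cup ≈ 9.2 g
heavy cream: 125 mL × 3/5 ÷ 240 mL/cup × 238 g/cup ≈ 74.4 g
white rice: 12 oz × 3/5 × 28.35 g/oz ÷ 185 g/cup ≈ 1.1 cup
grated parmesan: 1.25 cup × 3/5 × 100 g/cup ÷ 1000 g/kg ≈ 0.1 kg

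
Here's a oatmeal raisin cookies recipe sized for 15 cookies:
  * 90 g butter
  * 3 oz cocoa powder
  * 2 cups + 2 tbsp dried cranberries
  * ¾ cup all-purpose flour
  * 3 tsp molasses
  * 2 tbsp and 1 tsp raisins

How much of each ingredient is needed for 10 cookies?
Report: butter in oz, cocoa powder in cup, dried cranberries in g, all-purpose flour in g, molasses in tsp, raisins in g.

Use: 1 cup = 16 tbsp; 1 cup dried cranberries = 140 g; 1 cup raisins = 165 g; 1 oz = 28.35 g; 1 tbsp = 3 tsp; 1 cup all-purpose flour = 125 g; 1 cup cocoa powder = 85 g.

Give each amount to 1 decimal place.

butter: 2.1 oz; cocoa powder: 0.7 cup; dried cranberries: 198.3 g; all-purpose flour: 62.5 g; molasses: 2.0 tsp; raisins: 16.0 g

Scaling factor: 10/15 = 2/3.
butter: 90 g × 2/3 ÷ 28.35 g/oz ≈ 2.1 oz
cocoa powder: 3 oz × 2/3 × 28.35 g/oz ÷ 85 g/cup ≈ 0.7 cup
dried cranberries: (2 cup + 2 tbsp = 2.125 cup) × 2/3 × 140 g/cup ≈ 198.3 g
all-purpose flour: 0.75 cup × 2/3 × 125 g/cup = 62.5 g
molasses: 3 tsp × 2/3 = 2.0 tsp
raisins: (2 tbsp + 1 tsp = 7/3 tbsp) × 2/3 ÷ 16 tbsp/cup × 165 g/cup ≈ 16.0 g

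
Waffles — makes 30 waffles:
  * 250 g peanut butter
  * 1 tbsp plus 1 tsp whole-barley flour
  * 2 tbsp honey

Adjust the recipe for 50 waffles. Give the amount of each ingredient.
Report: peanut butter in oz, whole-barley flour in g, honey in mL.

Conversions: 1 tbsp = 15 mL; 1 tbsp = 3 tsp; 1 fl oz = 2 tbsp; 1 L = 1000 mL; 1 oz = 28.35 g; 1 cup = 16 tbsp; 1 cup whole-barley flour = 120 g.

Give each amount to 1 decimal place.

Scaling factor: 50/30 = 5/3.
peanut butter: 250 g × 5/3 ÷ 28.35 g/oz ≈ 14.7 oz
whole-barley flour: (1 tbsp + 1 tsp = 4/3 tbsp) × 5/3 ÷ 16 tbsp/cup × 120 g/cup ≈ 16.7 g
honey: 2 tbsp × 5/3 × 15 mL/tbsp = 50.0 mL

peanut butter: 14.7 oz; whole-barley flour: 16.7 g; honey: 50.0 mL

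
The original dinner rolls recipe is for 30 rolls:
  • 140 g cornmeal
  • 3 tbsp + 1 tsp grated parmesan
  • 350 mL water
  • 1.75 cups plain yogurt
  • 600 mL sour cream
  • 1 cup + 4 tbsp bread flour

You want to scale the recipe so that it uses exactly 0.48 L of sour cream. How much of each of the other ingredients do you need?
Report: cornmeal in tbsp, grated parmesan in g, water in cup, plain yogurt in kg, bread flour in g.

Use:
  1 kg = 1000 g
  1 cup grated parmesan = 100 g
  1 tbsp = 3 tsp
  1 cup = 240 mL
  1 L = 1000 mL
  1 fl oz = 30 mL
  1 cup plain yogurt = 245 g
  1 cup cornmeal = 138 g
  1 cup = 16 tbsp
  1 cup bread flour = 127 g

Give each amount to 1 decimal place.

The original recipe has 0.6 L of sour cream, so the scaling factor is 0.48 ÷ 0.6 = 4/5 = 0.8.
cornmeal: 140 g × 4/5 ÷ 138 g/cup × 16 tbsp/cup ≈ 13.0 tbsp
grated parmesan: (3 tbsp + 1 tsp = 10/3 tbsp) × 4/5 ÷ 16 tbsp/cup × 100 g/cup ≈ 16.7 g
water: 350 mL × 4/5 ÷ 240 mL/cup ≈ 1.2 cup
plain yogurt: 1.75 cup × 4/5 × 245 g/cup ÷ 1000 g/kg ≈ 0.3 kg
bread flour: (1 cup + 4 tbsp = 1.25 cup) × 4/5 × 127 g/cup = 127.0 g

cornmeal: 13.0 tbsp; grated parmesan: 16.7 g; water: 1.2 cup; plain yogurt: 0.3 kg; bread flour: 127.0 g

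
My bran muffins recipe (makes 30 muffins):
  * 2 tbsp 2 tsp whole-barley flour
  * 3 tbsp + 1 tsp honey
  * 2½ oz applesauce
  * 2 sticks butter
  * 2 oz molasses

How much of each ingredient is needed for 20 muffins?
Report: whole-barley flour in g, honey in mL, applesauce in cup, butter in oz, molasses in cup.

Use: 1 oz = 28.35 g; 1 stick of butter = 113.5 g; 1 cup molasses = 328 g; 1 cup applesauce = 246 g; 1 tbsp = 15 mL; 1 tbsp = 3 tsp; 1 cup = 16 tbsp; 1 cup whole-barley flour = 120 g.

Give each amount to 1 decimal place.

Scaling factor: 20/30 = 2/3.
whole-barley flour: (2 tbsp + 2 tsp = 8/3 tbsp) × 2/3 ÷ 16 tbsp/cup × 120 g/cup ≈ 13.3 g
honey: (3 tbsp + 1 tsp = 10/3 tbsp) × 2/3 × 15 mL/tbsp ≈ 33.3 mL
applesauce: 2.5 oz × 2/3 × 28.35 g/oz ÷ 246 g/cup ≈ 0.2 cup
butter: 2 stick × 2/3 × 113.5 g/stick ÷ 28.35 g/oz ≈ 5.3 oz
molasses: 2 oz × 2/3 × 28.35 g/oz ÷ 328 g/cup ≈ 0.1 cup

whole-barley flour: 13.3 g; honey: 33.3 mL; applesauce: 0.2 cup; butter: 5.3 oz; molasses: 0.1 cup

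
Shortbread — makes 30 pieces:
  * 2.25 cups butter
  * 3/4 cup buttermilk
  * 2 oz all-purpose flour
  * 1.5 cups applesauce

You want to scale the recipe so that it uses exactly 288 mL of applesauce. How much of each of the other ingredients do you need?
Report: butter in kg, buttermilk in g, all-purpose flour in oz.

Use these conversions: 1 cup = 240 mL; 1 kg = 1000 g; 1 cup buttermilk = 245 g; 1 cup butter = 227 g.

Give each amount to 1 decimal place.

butter: 0.4 kg; buttermilk: 147.0 g; all-purpose flour: 1.6 oz

The original recipe has 360 mL of applesauce, so the scaling factor is 288 ÷ 360 = 4/5 = 0.8.
butter: 2.25 cup × 4/5 × 227 g/cup ÷ 1000 g/kg ≈ 0.4 kg
buttermilk: 0.75 cup × 4/5 × 245 g/cup = 147.0 g
all-purpose flour: 2 oz × 4/5 = 1.6 oz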